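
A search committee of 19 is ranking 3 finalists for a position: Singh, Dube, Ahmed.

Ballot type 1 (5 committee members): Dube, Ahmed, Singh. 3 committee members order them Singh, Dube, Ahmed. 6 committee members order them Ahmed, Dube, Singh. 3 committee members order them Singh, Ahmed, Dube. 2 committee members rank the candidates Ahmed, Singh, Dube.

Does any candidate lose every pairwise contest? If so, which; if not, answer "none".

Singh

Head-to-head results (19 committee members):
Singh vs Dube: Singh preferred on 3+3+2 = 8 ballots; Dube wins 11–8.
Singh vs Ahmed: 3+3 = 6 for Singh, 13 for Ahmed — Ahmed by 13–6.
Dube vs Ahmed: 8 to 11, Ahmed.
Singh loses to every other candidate — it is the Condorcet loser.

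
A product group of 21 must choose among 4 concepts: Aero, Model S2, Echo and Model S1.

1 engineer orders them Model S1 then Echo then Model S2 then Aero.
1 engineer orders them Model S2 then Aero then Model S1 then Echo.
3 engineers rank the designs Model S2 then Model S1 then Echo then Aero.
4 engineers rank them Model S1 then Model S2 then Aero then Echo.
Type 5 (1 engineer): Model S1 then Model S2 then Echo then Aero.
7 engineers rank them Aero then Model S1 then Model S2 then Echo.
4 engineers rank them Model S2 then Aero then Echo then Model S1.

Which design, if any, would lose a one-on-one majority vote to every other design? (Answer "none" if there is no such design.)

Echo

Pairwise majorities:
Aero vs Model S2: Aero is ranked higher on 7 ballots, Model S2 on 14. Model S2 wins 14–7.
Aero vs Echo: Aero wins 16–5.
Aero vs Model S1: Aero preferred on 1+7+4 = 12 ballots; Aero wins 12–9.
Model S2 vs Echo: 20 to 1, Model S2.
Model S2 vs Model S1: 8 to 13, Model S1.
Echo vs Model S1: Echo is ranked higher on 4 ballots, Model S1 on 17. Model S1 wins 17–4.
Echo loses to every other design — it is the Condorcet loser.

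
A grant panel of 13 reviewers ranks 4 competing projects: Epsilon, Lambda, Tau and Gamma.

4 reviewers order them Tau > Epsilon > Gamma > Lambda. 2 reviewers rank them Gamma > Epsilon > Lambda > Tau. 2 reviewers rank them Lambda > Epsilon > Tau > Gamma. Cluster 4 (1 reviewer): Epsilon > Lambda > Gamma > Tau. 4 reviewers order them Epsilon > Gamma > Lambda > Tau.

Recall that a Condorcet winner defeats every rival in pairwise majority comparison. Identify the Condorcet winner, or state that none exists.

Head-to-head results (13 reviewers):
Epsilon vs Lambda: Epsilon, 11–2.
Epsilon vs Tau: Epsilon, 9–4.
Epsilon–Gamma: Epsilon 11–2.
Lambda vs Tau: Lambda wins 9–4.
Lambda vs Gamma: Gamma wins 10–3.
Tau–Gamma: Gamma 7–6.
Epsilon wins every pairwise contest, so Epsilon is the Condorcet winner.

Epsilon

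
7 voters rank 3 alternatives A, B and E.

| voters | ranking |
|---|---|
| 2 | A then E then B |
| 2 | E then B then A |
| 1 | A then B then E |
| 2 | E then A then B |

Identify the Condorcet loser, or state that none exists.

Head-to-head results (7 voters):
A vs B: 2+1+2 = 5 for A, 2 for B — A by 5–2.
A–E: E 4–3.
B vs E: B is ranked higher on 1 ballot, E on 6. E wins 6–1.
B loses to every other alternative — it is the Condorcet loser.

B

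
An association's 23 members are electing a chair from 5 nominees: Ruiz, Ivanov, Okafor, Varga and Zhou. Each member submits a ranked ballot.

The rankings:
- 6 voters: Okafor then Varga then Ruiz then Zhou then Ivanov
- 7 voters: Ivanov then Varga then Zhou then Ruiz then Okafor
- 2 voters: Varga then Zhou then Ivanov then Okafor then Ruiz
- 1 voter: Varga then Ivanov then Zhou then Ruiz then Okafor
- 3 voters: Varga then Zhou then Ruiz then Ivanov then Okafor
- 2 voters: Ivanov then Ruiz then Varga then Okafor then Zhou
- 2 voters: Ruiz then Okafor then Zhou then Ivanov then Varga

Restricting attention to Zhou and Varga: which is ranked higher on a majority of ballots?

Varga

Ballots ranking Zhou above Varga: 2.
Ballots ranking Varga above Zhou: 23 − 2 = 21.
Varga wins the head-to-head 21–2.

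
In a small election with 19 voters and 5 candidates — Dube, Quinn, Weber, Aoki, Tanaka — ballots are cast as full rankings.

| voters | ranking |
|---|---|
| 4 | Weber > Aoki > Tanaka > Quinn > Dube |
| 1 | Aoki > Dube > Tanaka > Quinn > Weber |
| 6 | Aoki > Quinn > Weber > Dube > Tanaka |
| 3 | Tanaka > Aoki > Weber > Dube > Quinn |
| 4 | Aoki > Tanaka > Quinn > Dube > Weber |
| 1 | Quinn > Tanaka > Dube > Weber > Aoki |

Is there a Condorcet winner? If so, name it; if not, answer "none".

Aoki

Check each pair by majority over 19 ballots:
Dube–Quinn: Quinn 15–4.
Dube vs Weber: Weber wins 13–6.
Dube vs Aoki: Aoki wins 18–1.
Dube vs Tanaka: Tanaka, 12–7.
Quinn vs Weber: Quinn, 12–7.
Quinn–Aoki: Aoki 18–1.
Quinn vs Tanaka: Tanaka, 12–7.
Weber vs Aoki: Aoki wins 14–5.
Weber vs Tanaka: Weber wins 10–9.
Aoki vs Tanaka: Aoki wins 15–4.
Aoki beats each of Dube, Quinn, Weber, Tanaka — Aoki is the Condorcet winner.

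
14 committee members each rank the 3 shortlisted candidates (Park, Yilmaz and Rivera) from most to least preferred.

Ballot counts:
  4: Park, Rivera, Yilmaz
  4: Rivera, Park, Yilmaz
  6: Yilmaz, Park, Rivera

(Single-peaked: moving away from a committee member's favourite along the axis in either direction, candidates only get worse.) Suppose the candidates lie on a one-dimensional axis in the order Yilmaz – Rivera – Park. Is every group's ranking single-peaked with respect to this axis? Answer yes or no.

Axis positions: Yilmaz=1, Rivera=2, Park=3.
Group 1 (peak Park at position 3): ranking walks positions 3-2-1, expanding outward from the peak — single-peaked.
Group 2 (peak Rivera at position 2): ranking walks positions 2-3-1, expanding outward from the peak — single-peaked.
Group 3: ranking walks positions 1-3-2; Park is ranked above Rivera even though Rivera lies between Park and the peak Yilmaz on the axis — preferences dip and rise again. Not single-peaked.
Group 3 violates single-peakedness, so the profile is not single-peaked on this axis.

no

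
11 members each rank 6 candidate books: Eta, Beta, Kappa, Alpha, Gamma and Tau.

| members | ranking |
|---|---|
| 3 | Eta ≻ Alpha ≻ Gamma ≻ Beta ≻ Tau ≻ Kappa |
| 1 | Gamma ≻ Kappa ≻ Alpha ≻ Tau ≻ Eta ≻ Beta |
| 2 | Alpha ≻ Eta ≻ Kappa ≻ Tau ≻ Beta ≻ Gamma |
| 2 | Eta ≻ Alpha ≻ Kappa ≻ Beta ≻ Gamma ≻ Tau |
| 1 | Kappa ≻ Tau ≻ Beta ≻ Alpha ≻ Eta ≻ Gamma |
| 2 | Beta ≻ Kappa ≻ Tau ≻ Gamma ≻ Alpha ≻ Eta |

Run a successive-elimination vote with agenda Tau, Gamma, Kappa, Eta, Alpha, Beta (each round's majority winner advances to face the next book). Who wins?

Round 1: Tau vs Gamma — 5–6, Gamma advances.
Round 2: Gamma vs Kappa — 4–7, Kappa advances.
Round 3: Kappa vs Eta — 4–7, Eta advances.
Round 4: Eta vs Alpha — 5–6, Alpha advances.
Round 5: Alpha vs Beta — 8–3, Alpha advances.
The agenda winner is Alpha.

Alpha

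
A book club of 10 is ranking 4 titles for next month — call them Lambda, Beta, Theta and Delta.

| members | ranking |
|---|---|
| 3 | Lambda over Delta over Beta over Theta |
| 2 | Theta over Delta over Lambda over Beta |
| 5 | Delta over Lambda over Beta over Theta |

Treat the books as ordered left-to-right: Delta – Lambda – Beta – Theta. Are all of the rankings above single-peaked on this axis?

no

Axis positions: Delta=1, Lambda=2, Beta=3, Theta=4.
Group 1 (peak Lambda at position 2): ranking walks positions 2-1-3-4, expanding outward from the peak — single-peaked.
Group 2: ranking walks positions 4-1-2-3; Delta is ranked above Beta even though Beta lies between Delta and the peak Theta on the axis — preferences dip and rise again. Not single-peaked.
Group 3 (peak Delta at position 1): ranking walks positions 1-2-3-4, expanding outward from the peak — single-peaked.
Group 2 violates single-peakedness, so the profile is not single-peaked on this axis.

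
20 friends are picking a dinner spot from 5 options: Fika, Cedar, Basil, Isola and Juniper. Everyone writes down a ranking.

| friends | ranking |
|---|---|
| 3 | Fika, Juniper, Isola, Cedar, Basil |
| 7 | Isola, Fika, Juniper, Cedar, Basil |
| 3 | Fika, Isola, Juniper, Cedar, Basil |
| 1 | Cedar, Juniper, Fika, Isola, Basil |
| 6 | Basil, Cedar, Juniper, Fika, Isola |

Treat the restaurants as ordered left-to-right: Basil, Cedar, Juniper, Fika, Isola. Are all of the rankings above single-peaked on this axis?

Axis positions: Basil=1, Cedar=2, Juniper=3, Fika=4, Isola=5.
Group 1 (peak Fika at position 4): ranking walks positions 4-3-5-2-1, expanding outward from the peak — single-peaked.
Group 2 (peak Isola at position 5): ranking walks positions 5-4-3-2-1, expanding outward from the peak — single-peaked.
Group 3 (peak Fika at position 4): ranking walks positions 4-5-3-2-1, expanding outward from the peak — single-peaked.
Group 4 (peak Cedar at position 2): ranking walks positions 2-3-4-5-1, expanding outward from the peak — single-peaked.
Group 5 (peak Basil at position 1): ranking walks positions 1-2-3-4-5, expanding outward from the peak — single-peaked.
Every ranking is single-peaked on this axis.

yes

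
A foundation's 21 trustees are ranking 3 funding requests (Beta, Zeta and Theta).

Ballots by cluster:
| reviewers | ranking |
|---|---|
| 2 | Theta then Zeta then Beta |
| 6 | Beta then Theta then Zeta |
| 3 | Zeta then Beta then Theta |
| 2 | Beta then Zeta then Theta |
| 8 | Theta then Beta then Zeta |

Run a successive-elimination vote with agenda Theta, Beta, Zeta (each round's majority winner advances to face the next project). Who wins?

Beta

Round 1: Theta vs Beta — 10–11, Beta advances.
Round 2: Beta vs Zeta — 16–5, Beta advances.
The agenda winner is Beta.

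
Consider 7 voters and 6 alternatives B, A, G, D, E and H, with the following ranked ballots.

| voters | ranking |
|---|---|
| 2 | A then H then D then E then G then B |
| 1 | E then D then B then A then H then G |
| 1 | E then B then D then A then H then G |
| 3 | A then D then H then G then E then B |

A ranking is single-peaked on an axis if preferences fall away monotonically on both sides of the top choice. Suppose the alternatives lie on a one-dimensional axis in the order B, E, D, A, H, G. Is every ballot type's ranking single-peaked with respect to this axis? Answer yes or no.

Axis positions: B=1, E=2, D=3, A=4, H=5, G=6.
Ballot type 1 (peak A at position 4): ranking walks positions 4-5-3-2-6-1, expanding outward from the peak — single-peaked.
Ballot type 2 (peak E at position 2): ranking walks positions 2-3-1-4-5-6, expanding outward from the peak — single-peaked.
Ballot type 3 (peak E at position 2): ranking walks positions 2-1-3-4-5-6, expanding outward from the peak — single-peaked.
Ballot type 4 (peak A at position 4): ranking walks positions 4-3-5-6-2-1, expanding outward from the peak — single-peaked.
Every ranking is single-peaked on this axis.

yes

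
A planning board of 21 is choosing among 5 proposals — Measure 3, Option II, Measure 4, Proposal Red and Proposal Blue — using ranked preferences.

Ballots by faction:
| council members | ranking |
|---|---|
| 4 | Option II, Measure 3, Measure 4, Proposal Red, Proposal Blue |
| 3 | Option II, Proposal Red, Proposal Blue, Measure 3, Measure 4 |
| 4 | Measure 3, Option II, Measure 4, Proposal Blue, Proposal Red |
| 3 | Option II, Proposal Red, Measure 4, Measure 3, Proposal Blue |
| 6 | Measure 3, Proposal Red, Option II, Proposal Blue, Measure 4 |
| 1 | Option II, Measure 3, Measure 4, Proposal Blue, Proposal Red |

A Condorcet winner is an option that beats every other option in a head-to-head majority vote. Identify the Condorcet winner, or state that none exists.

Option II

Pairwise majorities:
Measure 3 vs Option II: Measure 3 preferred on 4+6 = 10 ballots; Option II wins 11–10.
Measure 3 vs Measure 4: Measure 3 is ranked higher on 4+3+4+6+1 = 18 ballots, Measure 4 on 3. Measure 3 wins 18–3.
Measure 3 vs Proposal Red: Measure 3 wins 15–6.
Measure 3 vs Proposal Blue: 4+4+3+6+1 = 18 for Measure 3, 3 for Proposal Blue — Measure 3 by 18–3.
Option II–Measure 4: Option II 21–0.
Option II vs Proposal Red: Option II wins 15–6.
Option II vs Proposal Blue: Option II is ranked higher on 4+3+4+3+6+1 = 21 ballots, Proposal Blue on 0. Option II wins 21–0.
Measure 4–Proposal Red: Proposal Red 12–9.
Measure 4 vs Proposal Blue: 4+4+3+1 = 12 for Measure 4, 9 for Proposal Blue — Measure 4 by 12–9.
Proposal Red vs Proposal Blue: Proposal Red is ranked higher on 4+3+3+6 = 16 ballots, Proposal Blue on 5. Proposal Red wins 16–5.
Only Option II has no losses; Option II is the Condorcet winner.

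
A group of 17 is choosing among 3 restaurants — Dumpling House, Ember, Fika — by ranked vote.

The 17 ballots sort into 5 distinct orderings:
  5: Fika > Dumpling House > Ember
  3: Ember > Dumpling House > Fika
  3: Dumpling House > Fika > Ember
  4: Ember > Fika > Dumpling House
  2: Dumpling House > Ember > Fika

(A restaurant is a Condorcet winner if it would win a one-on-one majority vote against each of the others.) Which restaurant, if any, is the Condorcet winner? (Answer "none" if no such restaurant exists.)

Check each pair by majority over 17 ballots:
Dumpling House vs Ember: 10 to 7, Dumpling House.
Dumpling House vs Fika: Dumpling House preferred on 3+3+2 = 8 ballots; Fika wins 9–8.
Ember vs Fika: Ember, 9–8.
Each restaurant drops at least one matchup (Dumpling House loses to Fika; Ember loses to Dumpling House; Fika loses to Ember); the cycle Dumpling House → Ember → Fika → Dumpling House rules out a Condorcet winner.

none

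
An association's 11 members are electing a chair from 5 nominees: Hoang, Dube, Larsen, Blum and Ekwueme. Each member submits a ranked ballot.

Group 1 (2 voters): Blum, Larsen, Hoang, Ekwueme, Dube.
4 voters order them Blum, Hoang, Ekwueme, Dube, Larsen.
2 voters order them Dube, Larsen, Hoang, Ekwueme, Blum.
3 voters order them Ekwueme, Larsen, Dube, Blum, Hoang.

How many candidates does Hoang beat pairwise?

Hoang against each rival (11 voters):
Hoang–Dube: Hoang 6–5.
Hoang vs Larsen: Larsen, 7–4.
Hoang vs Blum: Hoang is ranked higher on 2 ballots, Blum on 9. Blum wins 9–2.
Hoang–Ekwueme: Hoang 8–3.
Hoang beats Dube, Ekwueme; loses to Larsen, Blum — 2 pairwise wins.

2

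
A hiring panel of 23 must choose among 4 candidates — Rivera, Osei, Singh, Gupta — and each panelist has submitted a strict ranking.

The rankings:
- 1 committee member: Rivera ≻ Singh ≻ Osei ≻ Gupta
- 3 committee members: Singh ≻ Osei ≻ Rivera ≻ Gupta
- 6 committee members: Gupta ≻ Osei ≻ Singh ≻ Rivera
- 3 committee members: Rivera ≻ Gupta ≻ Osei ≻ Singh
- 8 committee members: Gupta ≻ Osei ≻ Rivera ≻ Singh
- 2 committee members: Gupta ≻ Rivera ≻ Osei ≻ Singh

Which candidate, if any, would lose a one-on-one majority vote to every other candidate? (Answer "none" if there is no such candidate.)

Head-to-head results (23 committee members):
Rivera–Osei: Osei 17–6.
Rivera vs Singh: Rivera wins 14–9.
Rivera vs Gupta: Rivera preferred on 1+3+3 = 7 ballots; Gupta wins 16–7.
Osei vs Singh: 6+3+8+2 = 19 for Osei, 4 for Singh — Osei by 19–4.
Osei vs Gupta: Osei is ranked higher on 1+3 = 4 ballots, Gupta on 19. Gupta wins 19–4.
Singh vs Gupta: 1+3 = 4 for Singh, 19 for Gupta — Gupta by 19–4.
Singh loses to every other candidate — it is the Condorcet loser.

Singh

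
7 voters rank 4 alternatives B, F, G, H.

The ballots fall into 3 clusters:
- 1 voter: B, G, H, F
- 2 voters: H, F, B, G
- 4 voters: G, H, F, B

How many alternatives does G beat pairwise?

3

G against each rival (7 voters):
G–B: G 4–3.
G vs F: G wins 5–2.
G vs H: G wins 5–2.
G beats B, F, H — 3 pairwise wins.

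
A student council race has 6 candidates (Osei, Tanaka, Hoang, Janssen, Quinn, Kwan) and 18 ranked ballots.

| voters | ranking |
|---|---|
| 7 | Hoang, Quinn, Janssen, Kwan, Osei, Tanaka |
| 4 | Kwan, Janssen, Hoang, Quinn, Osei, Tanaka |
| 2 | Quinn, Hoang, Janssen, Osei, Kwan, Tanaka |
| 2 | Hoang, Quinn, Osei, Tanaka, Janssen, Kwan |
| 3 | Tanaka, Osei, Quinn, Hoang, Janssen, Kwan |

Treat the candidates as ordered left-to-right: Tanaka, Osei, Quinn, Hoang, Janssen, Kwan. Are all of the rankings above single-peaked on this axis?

Axis positions: Tanaka=1, Osei=2, Quinn=3, Hoang=4, Janssen=5, Kwan=6.
Bloc 1 (peak Hoang at position 4): ranking walks positions 4-3-5-6-2-1, expanding outward from the peak — single-peaked.
Bloc 2 (peak Kwan at position 6): ranking walks positions 6-5-4-3-2-1, expanding outward from the peak — single-peaked.
Bloc 3 (peak Quinn at position 3): ranking walks positions 3-4-5-2-6-1, expanding outward from the peak — single-peaked.
Bloc 4 (peak Hoang at position 4): ranking walks positions 4-3-2-1-5-6, expanding outward from the peak — single-peaked.
Bloc 5 (peak Tanaka at position 1): ranking walks positions 1-2-3-4-5-6, expanding outward from the peak — single-peaked.
Every ranking is single-peaked on this axis.

yes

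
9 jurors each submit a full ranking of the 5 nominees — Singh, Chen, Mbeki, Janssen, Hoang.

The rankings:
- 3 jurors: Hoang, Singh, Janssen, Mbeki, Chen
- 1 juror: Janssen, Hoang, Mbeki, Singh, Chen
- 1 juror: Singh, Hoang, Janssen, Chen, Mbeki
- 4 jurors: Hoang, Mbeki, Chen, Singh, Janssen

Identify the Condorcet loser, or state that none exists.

Head-to-head results (9 jurors):
Singh vs Chen: Singh, 5–4.
Singh vs Mbeki: Singh preferred on 3+1 = 4 ballots; Mbeki wins 5–4.
Singh vs Janssen: Singh, 8–1.
Singh vs Hoang: Singh preferred on 1 ballot; Hoang wins 8–1.
Chen vs Mbeki: Chen is ranked higher on 1 ballot, Mbeki on 8. Mbeki wins 8–1.
Chen vs Janssen: Chen preferred on 4 ballots; Janssen wins 5–4.
Chen–Hoang: Hoang 9–0.
Mbeki vs Janssen: Mbeki is ranked higher on 4 ballots, Janssen on 5. Janssen wins 5–4.
Mbeki vs Hoang: Mbeki preferred on 0 ballots; Hoang wins 9–0.
Janssen vs Hoang: 1 to 8, Hoang.
Only Chen has no wins; Chen is the Condorcet loser.

Chen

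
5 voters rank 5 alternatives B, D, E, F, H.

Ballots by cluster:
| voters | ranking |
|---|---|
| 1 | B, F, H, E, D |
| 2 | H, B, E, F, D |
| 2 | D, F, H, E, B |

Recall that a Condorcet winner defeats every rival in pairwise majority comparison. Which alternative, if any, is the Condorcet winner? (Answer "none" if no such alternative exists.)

Pairwise majorities:
B vs D: B is ranked higher on 1+2 = 3 ballots, D on 2. B wins 3–2.
B vs E: B preferred on 1+2 = 3 ballots; B wins 3–2.
B vs F: B is ranked higher on 1+2 = 3 ballots, F on 2. B wins 3–2.
B vs H: 1 for B, 4 for H — H by 4–1.
D vs E: D preferred on 2 ballots; E wins 3–2.
D vs F: 2 for D, 3 for F — F by 3–2.
D vs H: D is ranked higher on 2 ballots, H on 3. H wins 3–2.
E vs F: 2 for E, 3 for F — F by 3–2.
E vs H: 0 to 5, H.
F vs H: F preferred on 1+2 = 3 ballots; F wins 3–2.
Each alternative drops at least one matchup (B loses to H; D loses to B; E loses to B; F loses to B; H loses to F); the cycle B > F > H > B rules out a Condorcet winner.

none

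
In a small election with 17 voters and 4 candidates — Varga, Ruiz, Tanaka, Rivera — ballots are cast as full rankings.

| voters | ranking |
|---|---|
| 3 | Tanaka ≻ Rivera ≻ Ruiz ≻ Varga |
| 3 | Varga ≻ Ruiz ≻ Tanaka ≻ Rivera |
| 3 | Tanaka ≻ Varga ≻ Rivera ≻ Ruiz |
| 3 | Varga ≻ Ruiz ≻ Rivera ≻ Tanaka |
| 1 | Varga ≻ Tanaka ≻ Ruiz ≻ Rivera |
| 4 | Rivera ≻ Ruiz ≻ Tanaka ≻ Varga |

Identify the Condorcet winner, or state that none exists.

Head-to-head results (17 voters):
Varga vs Ruiz: Varga, 10–7.
Varga–Tanaka: Tanaka 10–7.
Varga–Rivera: Varga 10–7.
Ruiz vs Tanaka: Ruiz wins 10–7.
Ruiz–Rivera: Rivera 10–7.
Tanaka vs Rivera: Tanaka, 10–7.
No candidate is unbeaten: Varga loses to Tanaka; Ruiz loses to Varga; Tanaka loses to Ruiz; Rivera loses to Varga. In particular Varga beats Ruiz beats Tanaka beats Varga is a majority cycle — no Condorcet winner exists.

none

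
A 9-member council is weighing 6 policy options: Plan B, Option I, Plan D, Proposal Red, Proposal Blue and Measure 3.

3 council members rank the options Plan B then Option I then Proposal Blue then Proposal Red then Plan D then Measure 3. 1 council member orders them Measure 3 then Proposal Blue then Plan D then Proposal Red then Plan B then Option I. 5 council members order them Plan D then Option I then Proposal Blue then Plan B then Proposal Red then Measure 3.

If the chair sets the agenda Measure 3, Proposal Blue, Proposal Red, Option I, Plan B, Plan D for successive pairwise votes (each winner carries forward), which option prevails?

Plan D

Round 1: Measure 3 vs Proposal Blue — 1–8, Proposal Blue advances.
Round 2: Proposal Blue vs Proposal Red — 9–0, Proposal Blue advances.
Round 3: Proposal Blue vs Option I — 1–8, Option I advances.
Round 4: Option I vs Plan B — 5–4, Option I advances.
Round 5: Option I vs Plan D — 3–6, Plan D advances.
The agenda winner is Plan D.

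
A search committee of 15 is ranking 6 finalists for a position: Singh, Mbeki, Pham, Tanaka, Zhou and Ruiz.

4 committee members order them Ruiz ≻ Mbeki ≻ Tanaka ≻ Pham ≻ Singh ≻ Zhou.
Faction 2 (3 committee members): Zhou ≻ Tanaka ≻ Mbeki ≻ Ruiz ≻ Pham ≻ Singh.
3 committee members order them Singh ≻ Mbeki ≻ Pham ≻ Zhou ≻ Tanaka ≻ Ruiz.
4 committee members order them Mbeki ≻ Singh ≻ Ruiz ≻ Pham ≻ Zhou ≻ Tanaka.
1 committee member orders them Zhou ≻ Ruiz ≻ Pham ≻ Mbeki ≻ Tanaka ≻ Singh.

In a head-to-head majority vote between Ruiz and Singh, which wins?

Ruiz

Ballots ranking Ruiz above Singh: 4 + 3 + 1 = 8.
Ballots ranking Singh above Ruiz: 15 − 8 = 7.
Ruiz wins the head-to-head 8–7.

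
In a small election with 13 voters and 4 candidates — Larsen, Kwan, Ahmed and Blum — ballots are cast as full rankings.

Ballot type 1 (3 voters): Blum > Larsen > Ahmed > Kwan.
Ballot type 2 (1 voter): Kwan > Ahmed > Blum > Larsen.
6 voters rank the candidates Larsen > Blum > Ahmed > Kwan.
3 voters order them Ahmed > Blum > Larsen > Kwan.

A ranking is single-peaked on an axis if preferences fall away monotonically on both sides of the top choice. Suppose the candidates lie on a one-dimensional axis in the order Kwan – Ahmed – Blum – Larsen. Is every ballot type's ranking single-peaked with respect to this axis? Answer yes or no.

yes

Axis positions: Kwan=1, Ahmed=2, Blum=3, Larsen=4.
Ballot type 1 (peak Blum at position 3): ranking walks positions 3-4-2-1, expanding outward from the peak — single-peaked.
Ballot type 2 (peak Kwan at position 1): ranking walks positions 1-2-3-4, expanding outward from the peak — single-peaked.
Ballot type 3 (peak Larsen at position 4): ranking walks positions 4-3-2-1, expanding outward from the peak — single-peaked.
Ballot type 4 (peak Ahmed at position 2): ranking walks positions 2-3-4-1, expanding outward from the peak — single-peaked.
Every ranking is single-peaked on this axis.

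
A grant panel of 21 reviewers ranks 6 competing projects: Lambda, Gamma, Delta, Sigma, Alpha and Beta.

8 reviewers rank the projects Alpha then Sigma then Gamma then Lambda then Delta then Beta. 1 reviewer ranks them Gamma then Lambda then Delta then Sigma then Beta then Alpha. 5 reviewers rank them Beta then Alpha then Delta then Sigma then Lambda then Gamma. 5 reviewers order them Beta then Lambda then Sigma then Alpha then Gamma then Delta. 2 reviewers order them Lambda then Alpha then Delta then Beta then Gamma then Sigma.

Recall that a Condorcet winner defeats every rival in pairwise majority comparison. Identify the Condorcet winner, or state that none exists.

Head-to-head results (21 reviewers):
Lambda vs Gamma: Lambda is ranked higher on 5+5+2 = 12 ballots, Gamma on 9. Lambda wins 12–9.
Lambda vs Delta: Lambda wins 16–5.
Lambda vs Sigma: Lambda preferred on 1+5+2 = 8 ballots; Sigma wins 13–8.
Lambda–Alpha: Alpha 13–8.
Lambda vs Beta: Lambda is ranked higher on 8+1+2 = 11 ballots, Beta on 10. Lambda wins 11–10.
Gamma vs Delta: Gamma, 14–7.
Gamma–Sigma: Sigma 18–3.
Gamma vs Alpha: Alpha, 20–1.
Gamma vs Beta: 9 to 12, Beta.
Delta vs Sigma: 1+5+2 = 8 for Delta, 13 for Sigma — Sigma by 13–8.
Delta vs Alpha: Delta is ranked higher on 1 ballot, Alpha on 20. Alpha wins 20–1.
Delta vs Beta: Delta, 11–10.
Sigma vs Alpha: 1+5 = 6 for Sigma, 15 for Alpha — Alpha by 15–6.
Sigma vs Beta: Beta wins 12–9.
Alpha vs Beta: Beta, 11–10.
No project is unbeaten: Lambda loses to Sigma; Gamma loses to Lambda; Delta loses to Lambda; Sigma loses to Alpha; Alpha loses to Beta; Beta loses to Lambda. In particular Lambda → Beta → Sigma → Lambda is a majority cycle — no Condorcet winner exists.

none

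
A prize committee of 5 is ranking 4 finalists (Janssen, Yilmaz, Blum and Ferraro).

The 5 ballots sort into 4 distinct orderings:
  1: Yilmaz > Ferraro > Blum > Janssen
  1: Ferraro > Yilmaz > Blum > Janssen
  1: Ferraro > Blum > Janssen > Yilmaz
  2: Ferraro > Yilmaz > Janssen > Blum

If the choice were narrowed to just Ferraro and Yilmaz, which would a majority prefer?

Ferraro

Ballots ranking Ferraro above Yilmaz: 1 + 1 + 2 = 4.
Ballots ranking Yilmaz above Ferraro: 5 − 4 = 1.
Ferraro wins the head-to-head 4–1.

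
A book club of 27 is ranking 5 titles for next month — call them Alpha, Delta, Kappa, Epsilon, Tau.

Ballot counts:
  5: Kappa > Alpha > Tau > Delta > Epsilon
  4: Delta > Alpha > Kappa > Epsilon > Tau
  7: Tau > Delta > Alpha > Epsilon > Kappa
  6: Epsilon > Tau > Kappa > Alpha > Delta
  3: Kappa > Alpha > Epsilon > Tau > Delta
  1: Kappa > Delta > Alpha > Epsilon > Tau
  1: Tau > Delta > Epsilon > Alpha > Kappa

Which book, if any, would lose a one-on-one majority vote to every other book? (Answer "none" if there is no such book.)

none

Head-to-head results (27 members):
Alpha vs Delta: Alpha preferred on 5+6+3 = 14 ballots; Alpha wins 14–13.
Alpha vs Kappa: Kappa, 15–12.
Alpha vs Epsilon: Alpha preferred on 5+4+7+3+1 = 20 ballots; Alpha wins 20–7.
Alpha–Tau: Tau 14–13.
Delta vs Kappa: 12 to 15, Kappa.
Delta vs Epsilon: Delta, 18–9.
Delta–Tau: Tau 22–5.
Kappa vs Epsilon: Epsilon, 14–13.
Kappa vs Tau: Kappa preferred on 5+4+3+1 = 13 ballots; Tau wins 14–13.
Epsilon vs Tau: Epsilon wins 14–13.
No book is winless: Alpha beats Delta; Delta beats Epsilon; Kappa beats Alpha; Epsilon beats Kappa; Tau beats Alpha. There is no Condorcet loser.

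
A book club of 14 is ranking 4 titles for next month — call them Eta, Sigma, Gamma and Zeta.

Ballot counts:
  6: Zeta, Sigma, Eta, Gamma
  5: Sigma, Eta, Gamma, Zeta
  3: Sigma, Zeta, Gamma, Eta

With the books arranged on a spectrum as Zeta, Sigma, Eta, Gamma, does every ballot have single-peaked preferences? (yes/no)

no

Axis positions: Zeta=1, Sigma=2, Eta=3, Gamma=4.
Ballot type 1 (peak Zeta at position 1): ranking walks positions 1-2-3-4, expanding outward from the peak — single-peaked.
Ballot type 2 (peak Sigma at position 2): ranking walks positions 2-3-4-1, expanding outward from the peak — single-peaked.
Ballot type 3: ranking walks positions 2-1-4-3; Gamma is ranked above Eta even though Eta lies between Gamma and the peak Sigma on the axis — preferences dip and rise again. Not single-peaked.
Ballot type 3 violates single-peakedness, so the profile is not single-peaked on this axis.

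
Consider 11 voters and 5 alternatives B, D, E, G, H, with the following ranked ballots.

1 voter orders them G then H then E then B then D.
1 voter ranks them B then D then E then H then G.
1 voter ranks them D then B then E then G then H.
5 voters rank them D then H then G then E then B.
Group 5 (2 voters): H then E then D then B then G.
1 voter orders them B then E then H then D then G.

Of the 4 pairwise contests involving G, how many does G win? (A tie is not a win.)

2

G against each rival (11 voters):
G vs B: 6 to 5, G.
G–D: D 10–1.
G vs E: G is ranked higher on 1+5 = 6 ballots, E on 5. G wins 6–5.
G–H: H 9–2.
G beats B, E; loses to D, H — 2 pairwise wins.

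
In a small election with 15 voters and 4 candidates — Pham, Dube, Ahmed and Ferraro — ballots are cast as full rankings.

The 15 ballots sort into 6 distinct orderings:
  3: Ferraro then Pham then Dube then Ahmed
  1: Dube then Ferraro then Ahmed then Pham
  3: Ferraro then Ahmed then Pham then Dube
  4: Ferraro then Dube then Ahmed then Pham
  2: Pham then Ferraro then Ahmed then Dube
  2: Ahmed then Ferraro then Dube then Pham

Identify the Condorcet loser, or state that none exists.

Head-to-head results (15 voters):
Pham vs Dube: 3+3+2 = 8 for Pham, 7 for Dube — Pham by 8–7.
Pham vs Ahmed: Pham is ranked higher on 3+2 = 5 ballots, Ahmed on 10. Ahmed wins 10–5.
Pham vs Ferraro: Pham preferred on 2 ballots; Ferraro wins 13–2.
Dube vs Ahmed: Dube, 8–7.
Dube vs Ferraro: Ferraro, 14–1.
Ahmed vs Ferraro: 2 for Ahmed, 13 for Ferraro — Ferraro by 13–2.
Every candidate wins at least one matchup (Pham beats Dube; Dube beats Ahmed; Ahmed beats Pham; Ferraro beats Pham), so there is no Condorcet loser.

none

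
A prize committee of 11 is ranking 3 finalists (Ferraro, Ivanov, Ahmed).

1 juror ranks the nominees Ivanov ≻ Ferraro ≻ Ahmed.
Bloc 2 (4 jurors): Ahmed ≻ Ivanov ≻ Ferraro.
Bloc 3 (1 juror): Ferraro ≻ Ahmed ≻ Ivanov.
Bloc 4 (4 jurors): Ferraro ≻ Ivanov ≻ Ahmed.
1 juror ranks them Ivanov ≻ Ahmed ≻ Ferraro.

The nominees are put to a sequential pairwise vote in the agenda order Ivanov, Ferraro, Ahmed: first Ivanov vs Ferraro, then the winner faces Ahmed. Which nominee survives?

Round 1: Ivanov vs Ferraro — 6–5, Ivanov advances.
Round 2: Ivanov vs Ahmed — 6–5, Ivanov advances.
Ivanov survives the agenda.

Ivanov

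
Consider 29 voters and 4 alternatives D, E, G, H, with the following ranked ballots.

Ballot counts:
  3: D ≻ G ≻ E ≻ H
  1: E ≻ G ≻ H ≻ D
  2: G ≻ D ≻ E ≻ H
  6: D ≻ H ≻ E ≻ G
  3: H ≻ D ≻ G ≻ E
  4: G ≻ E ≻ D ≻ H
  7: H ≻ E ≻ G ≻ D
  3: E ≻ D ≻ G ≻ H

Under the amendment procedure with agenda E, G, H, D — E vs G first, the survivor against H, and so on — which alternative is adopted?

Round 1: E vs G — 17–12, E advances.
Round 2: E vs H — 13–16, H advances.
Round 3: H vs D — 11–18, D advances.
The agenda winner is D.

D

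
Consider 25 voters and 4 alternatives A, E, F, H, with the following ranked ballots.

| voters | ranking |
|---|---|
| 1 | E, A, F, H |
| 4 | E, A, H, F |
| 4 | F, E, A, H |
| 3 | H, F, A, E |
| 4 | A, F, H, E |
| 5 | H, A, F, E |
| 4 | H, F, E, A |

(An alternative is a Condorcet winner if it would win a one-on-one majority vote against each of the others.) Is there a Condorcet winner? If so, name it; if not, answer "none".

Pairwise majorities:
A–E: E 13–12.
A–F: A 14–11.
A vs H: A wins 13–12.
E vs F: 1+4 = 5 for E, 20 for F — F by 20–5.
E–H: H 16–9.
F vs H: H, 16–9.
Each alternative drops at least one matchup (A loses to E; E loses to F; F loses to A; H loses to A); the cycle A → F → E → A rules out a Condorcet winner.

none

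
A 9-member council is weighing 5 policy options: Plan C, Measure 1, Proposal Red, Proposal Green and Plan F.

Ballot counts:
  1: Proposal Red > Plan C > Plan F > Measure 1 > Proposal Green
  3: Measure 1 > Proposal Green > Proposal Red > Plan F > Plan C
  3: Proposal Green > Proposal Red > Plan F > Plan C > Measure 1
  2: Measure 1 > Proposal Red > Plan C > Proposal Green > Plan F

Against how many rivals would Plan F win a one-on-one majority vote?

1

Plan F against each rival (9 council members):
Plan F vs Plan C: Plan F, 6–3.
Plan F–Measure 1: Measure 1 5–4.
Plan F vs Proposal Red: Plan F preferred on 0 ballots; Proposal Red wins 9–0.
Plan F vs Proposal Green: Plan F preferred on 1 ballot; Proposal Green wins 8–1.
Plan F beats Plan C; loses to Measure 1, Proposal Red, Proposal Green — 1 pairwise win.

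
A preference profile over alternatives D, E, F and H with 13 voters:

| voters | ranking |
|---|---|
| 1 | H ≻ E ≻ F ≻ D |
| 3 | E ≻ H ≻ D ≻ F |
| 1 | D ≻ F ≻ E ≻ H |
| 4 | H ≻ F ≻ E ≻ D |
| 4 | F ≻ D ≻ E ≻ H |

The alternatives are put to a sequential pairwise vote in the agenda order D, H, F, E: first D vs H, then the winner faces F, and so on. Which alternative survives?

Round 1: D vs H — 5–8, H advances.
Round 2: H vs F — 8–5, H advances.
Round 3: H vs E — 5–8, E advances.
The agenda winner is E.

E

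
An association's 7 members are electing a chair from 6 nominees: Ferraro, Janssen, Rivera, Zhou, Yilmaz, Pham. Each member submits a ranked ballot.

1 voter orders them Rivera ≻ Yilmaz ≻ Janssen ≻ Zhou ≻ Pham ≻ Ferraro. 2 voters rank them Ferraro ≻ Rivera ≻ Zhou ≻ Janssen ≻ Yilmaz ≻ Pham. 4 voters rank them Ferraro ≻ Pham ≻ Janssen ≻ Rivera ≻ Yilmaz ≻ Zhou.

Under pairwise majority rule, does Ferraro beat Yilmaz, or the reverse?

Ferraro

Ballots ranking Ferraro above Yilmaz: 2 + 4 = 6.
Ballots ranking Yilmaz above Ferraro: 7 − 6 = 1.
Ferraro wins the head-to-head 6–1.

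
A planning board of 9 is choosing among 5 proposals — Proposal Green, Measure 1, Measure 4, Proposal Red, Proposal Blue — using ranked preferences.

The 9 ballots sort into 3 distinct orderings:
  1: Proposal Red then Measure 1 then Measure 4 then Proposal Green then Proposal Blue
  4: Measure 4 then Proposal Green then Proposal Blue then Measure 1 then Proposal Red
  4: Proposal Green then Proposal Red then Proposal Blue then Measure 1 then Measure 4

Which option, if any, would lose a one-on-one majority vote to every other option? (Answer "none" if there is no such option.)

Head-to-head results (9 council members):
Proposal Green vs Measure 1: Proposal Green, 8–1.
Proposal Green vs Measure 4: Measure 4, 5–4.
Proposal Green vs Proposal Red: Proposal Green wins 8–1.
Proposal Green vs Proposal Blue: Proposal Green preferred on 1+4+4 = 9 ballots; Proposal Green wins 9–0.
Measure 1 vs Measure 4: Measure 1 wins 5–4.
Measure 1–Proposal Red: Proposal Red 5–4.
Measure 1 vs Proposal Blue: 1 to 8, Proposal Blue.
Measure 4–Proposal Red: Proposal Red 5–4.
Measure 4 vs Proposal Blue: Measure 4 wins 5–4.
Proposal Red vs Proposal Blue: Proposal Red, 5–4.
Each option has at least one pairwise win (Proposal Green beats Measure 1; Measure 1 beats Measure 4; Measure 4 beats Proposal Green; Proposal Red beats Measure 1; Proposal Blue beats Measure 1) — no Condorcet loser.

none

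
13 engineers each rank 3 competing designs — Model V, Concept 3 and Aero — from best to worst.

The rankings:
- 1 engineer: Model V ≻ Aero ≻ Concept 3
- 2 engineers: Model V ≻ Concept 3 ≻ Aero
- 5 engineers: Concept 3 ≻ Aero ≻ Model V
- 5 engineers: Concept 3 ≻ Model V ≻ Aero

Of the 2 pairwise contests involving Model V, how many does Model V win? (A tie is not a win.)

Model V against each rival (13 engineers):
Model V–Concept 3: Concept 3 10–3.
Model V vs Aero: Model V preferred on 1+2+5 = 8 ballots; Model V wins 8–5.
Model V beats Aero; loses to Concept 3 — 1 pairwise win.

1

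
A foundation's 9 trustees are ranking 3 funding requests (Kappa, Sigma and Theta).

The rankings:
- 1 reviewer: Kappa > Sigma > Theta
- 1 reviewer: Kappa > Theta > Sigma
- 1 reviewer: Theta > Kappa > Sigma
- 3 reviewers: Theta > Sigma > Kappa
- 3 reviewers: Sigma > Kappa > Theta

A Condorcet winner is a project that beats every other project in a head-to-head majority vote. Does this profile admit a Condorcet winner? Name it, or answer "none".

none

Head-to-head results (9 reviewers):
Kappa vs Sigma: Kappa preferred on 1+1+1 = 3 ballots; Sigma wins 6–3.
Kappa vs Theta: 5 to 4, Kappa.
Sigma vs Theta: Sigma is ranked higher on 1+3 = 4 ballots, Theta on 5. Theta wins 5–4.
Each project drops at least one matchup (Kappa loses to Sigma; Sigma loses to Theta; Theta loses to Kappa); the cycle Kappa beats Theta beats Sigma beats Kappa rules out a Condorcet winner.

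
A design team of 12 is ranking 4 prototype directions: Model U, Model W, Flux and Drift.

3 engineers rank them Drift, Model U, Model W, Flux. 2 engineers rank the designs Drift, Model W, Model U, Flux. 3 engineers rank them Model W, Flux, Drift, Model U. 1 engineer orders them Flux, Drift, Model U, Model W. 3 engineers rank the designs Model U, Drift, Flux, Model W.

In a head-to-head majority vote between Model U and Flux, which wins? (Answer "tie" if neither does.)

Model U

Ballots ranking Model U above Flux: 3 + 2 + 3 = 8.
Ballots ranking Flux above Model U: 12 − 8 = 4.
Model U wins the head-to-head 8–4.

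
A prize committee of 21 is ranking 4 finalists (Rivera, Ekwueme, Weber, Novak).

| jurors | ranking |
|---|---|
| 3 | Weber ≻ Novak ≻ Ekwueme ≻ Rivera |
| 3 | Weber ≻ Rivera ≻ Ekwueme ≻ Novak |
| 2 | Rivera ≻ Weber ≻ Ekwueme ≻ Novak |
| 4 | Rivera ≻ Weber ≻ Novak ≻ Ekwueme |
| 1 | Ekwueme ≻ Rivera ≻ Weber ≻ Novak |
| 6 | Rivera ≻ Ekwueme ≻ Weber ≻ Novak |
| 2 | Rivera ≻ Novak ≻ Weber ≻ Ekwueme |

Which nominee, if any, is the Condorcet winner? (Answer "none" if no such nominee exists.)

Check each pair by majority over 21 ballots:
Rivera vs Ekwueme: Rivera is ranked higher on 3+2+4+6+2 = 17 ballots, Ekwueme on 4. Rivera wins 17–4.
Rivera vs Weber: 15 to 6, Rivera.
Rivera vs Novak: Rivera is ranked higher on 3+2+4+1+6+2 = 18 ballots, Novak on 3. Rivera wins 18–3.
Ekwueme vs Weber: Ekwueme is ranked higher on 1+6 = 7 ballots, Weber on 14. Weber wins 14–7.
Ekwueme vs Novak: Ekwueme is ranked higher on 3+2+1+6 = 12 ballots, Novak on 9. Ekwueme wins 12–9.
Weber vs Novak: 19 to 2, Weber.
Rivera beats each of Ekwueme, Weber, Novak — Rivera is the Condorcet winner.

Rivera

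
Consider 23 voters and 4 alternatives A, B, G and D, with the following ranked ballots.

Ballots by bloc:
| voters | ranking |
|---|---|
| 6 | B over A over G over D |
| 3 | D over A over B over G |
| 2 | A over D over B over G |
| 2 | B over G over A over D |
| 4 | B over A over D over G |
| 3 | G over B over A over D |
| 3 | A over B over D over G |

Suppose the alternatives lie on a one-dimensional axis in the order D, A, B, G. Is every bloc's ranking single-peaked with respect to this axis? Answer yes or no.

yes

Axis positions: D=1, A=2, B=3, G=4.
Bloc 1 (peak B at position 3): ranking walks positions 3-2-4-1, expanding outward from the peak — single-peaked.
Bloc 2 (peak D at position 1): ranking walks positions 1-2-3-4, expanding outward from the peak — single-peaked.
Bloc 3 (peak A at position 2): ranking walks positions 2-1-3-4, expanding outward from the peak — single-peaked.
Bloc 4 (peak B at position 3): ranking walks positions 3-4-2-1, expanding outward from the peak — single-peaked.
Bloc 5 (peak B at position 3): ranking walks positions 3-2-1-4, expanding outward from the peak — single-peaked.
Bloc 6 (peak G at position 4): ranking walks positions 4-3-2-1, expanding outward from the peak — single-peaked.
Bloc 7 (peak A at position 2): ranking walks positions 2-3-1-4, expanding outward from the peak — single-peaked.
Every ranking is single-peaked on this axis.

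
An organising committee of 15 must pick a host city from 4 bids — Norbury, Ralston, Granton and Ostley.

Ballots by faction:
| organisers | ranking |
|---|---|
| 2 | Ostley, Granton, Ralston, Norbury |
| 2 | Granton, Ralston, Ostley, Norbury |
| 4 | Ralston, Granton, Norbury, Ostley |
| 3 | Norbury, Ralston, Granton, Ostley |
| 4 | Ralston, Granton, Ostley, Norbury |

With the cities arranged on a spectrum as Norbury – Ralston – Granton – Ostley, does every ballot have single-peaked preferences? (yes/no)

Axis positions: Norbury=1, Ralston=2, Granton=3, Ostley=4.
Faction 1 (peak Ostley at position 4): ranking walks positions 4-3-2-1, expanding outward from the peak — single-peaked.
Faction 2 (peak Granton at position 3): ranking walks positions 3-2-4-1, expanding outward from the peak — single-peaked.
Faction 3 (peak Ralston at position 2): ranking walks positions 2-3-1-4, expanding outward from the peak — single-peaked.
Faction 4 (peak Norbury at position 1): ranking walks positions 1-2-3-4, expanding outward from the peak — single-peaked.
Faction 5 (peak Ralston at position 2): ranking walks positions 2-3-4-1, expanding outward from the peak — single-peaked.
Every ranking is single-peaked on this axis.

yes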